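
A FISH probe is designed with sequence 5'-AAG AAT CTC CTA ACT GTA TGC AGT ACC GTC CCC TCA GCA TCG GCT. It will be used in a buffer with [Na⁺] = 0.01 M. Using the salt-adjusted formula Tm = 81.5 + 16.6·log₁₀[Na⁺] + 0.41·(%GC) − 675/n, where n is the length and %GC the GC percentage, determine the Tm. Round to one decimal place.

54.3°C

Length n = 45. Base counts: T=11, A=11, C=15, G=8
G+C = 23, so %GC = 23/45 × 100 = 51.111%
Salt term: 16.6 × (-2) = -33.2
GC term: 0.41 × 51.111 = 20.956; length term: −675/45 = −15
Tm = 81.5 + (-33.2) + 20.956 − 15 = 54.256 → 54.3°C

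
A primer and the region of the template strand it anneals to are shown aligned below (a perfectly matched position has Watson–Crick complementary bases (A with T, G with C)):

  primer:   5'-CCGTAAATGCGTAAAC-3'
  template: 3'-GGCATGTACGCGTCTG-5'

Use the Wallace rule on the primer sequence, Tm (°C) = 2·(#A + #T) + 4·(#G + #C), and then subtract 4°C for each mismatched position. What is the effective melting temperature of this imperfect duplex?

34°C

Primer base counts: A=6, T=3, G=3, C=4 → A+T=9, G+C=7
Perfect-match Tm = 2(9) + 4(7) = 18 + 28 = 46°C
Mismatches (positions where the bases are not complementary): 3 (at positions 6, 12, 14)
Effective Tm = 46 − 3×4 = 46 − 12 = 34°C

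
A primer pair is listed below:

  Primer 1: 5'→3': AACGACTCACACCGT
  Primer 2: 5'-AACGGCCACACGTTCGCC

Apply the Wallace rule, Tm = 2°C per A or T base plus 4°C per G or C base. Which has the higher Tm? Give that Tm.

Primer 2, 60°C

Primer 1: A+T=7, G+C=8 → Tm = 2(7)+4(8) = 46°C
Primer 2: A+T=6, G+C=12 → Tm = 2(6)+4(12) = 60°C
46°C vs 60°C → primer 2 is higher.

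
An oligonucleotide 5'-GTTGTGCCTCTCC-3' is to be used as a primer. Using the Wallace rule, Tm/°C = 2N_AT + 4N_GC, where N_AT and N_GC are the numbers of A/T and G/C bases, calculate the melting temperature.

Base counts: T=5, G=3, A=0, C=5
So N_AT = 5 and N_GC = 8.
Tm = 2(5) + 4(8) = 10 + 32 = 42°C

42°C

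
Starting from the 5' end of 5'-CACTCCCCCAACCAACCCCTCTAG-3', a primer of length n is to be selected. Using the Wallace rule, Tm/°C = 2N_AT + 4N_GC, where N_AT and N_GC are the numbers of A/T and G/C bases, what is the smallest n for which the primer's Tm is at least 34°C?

n = 10

First 9 bases: CACTCCCCC → Tm = 32°C (< 34°C)
First 10 bases: CACTCCCCCA → Tm = 34°C (≥ 34°C)
Each additional base adds 2°C (A/T) or 4°C (G/C), so Tm is non-decreasing in n; n = 10 is the first length to reach 34°C.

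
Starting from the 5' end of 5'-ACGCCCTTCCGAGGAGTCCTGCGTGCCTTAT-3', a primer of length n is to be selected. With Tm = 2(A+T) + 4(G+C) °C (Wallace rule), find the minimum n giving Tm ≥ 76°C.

First 22 bases: ACGCCCTTCCGAGGAGTCCTGC → Tm = 74°C (< 76°C)
First 23 bases: ACGCCCTTCCGAGGAGTCCTGCG → Tm = 78°C (≥ 76°C)
Each additional base adds 2°C (A/T) or 4°C (G/C), so Tm is non-decreasing in n; n = 23 is the first length to reach 76°C.

n = 23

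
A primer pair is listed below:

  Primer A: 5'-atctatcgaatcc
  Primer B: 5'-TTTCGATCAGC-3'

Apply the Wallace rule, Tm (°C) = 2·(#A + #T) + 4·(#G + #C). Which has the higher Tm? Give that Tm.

Primer A: A+T=8, G+C=5 → Tm = 2(8)+4(5) = 36°C
Primer B: A+T=6, G+C=5 → Tm = 2(6)+4(5) = 32°C
36°C vs 32°C → primer A is higher.

Primer A, 36°C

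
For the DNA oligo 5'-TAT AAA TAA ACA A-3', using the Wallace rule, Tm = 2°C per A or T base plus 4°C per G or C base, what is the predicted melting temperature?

Base counts: C=1, T=3, G=0, A=9
So N_AT = 12 and N_GC = 1.
Tm = 2(12) + 4(1) = 24 + 4 = 28°C

28°C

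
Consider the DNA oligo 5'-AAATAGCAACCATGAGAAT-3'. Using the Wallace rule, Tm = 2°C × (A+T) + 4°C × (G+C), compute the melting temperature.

50°C

Counting bases: A=10, G=3, T=3, C=3
A+T = 13, G+C = 6
Tm = 2(13) + 4(6) = 26 + 24 = 50°C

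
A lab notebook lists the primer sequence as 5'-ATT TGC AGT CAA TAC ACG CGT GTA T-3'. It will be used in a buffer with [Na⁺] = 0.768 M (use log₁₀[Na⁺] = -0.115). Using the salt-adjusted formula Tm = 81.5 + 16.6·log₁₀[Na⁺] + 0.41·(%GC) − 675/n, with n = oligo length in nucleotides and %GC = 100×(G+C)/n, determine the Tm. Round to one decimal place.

Length n = 25. G=5, C=5, T=8, A=7
G+C = 10, so %GC = 10/25 × 100 = 40%
Salt term: 16.6 × (-0.115) = -1.909
GC term: 0.41 × 40 = 16.4; length term: −675/25 = −27
Tm = 81.5 + (-1.909) + 16.4 − 27 = 68.991 → 69.0°C

69.0°C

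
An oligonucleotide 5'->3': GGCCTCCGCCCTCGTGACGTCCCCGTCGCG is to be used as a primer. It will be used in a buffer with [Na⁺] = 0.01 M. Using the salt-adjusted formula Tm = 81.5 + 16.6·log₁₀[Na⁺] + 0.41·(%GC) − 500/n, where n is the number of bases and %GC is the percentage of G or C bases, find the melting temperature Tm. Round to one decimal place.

64.4°C

Length n = 30. Base counts: G=9, C=15, T=5, A=1
G+C = 24, so %GC = 24/30 × 100 = 80%
Salt term: 16.6 × (-2) = -33.2
GC term: 0.41 × 80 = 32.8; length term: −500/30 = −16.667
Tm = 81.5 + (-33.2) + 32.8 − 16.667 = 64.433 → 64.4°C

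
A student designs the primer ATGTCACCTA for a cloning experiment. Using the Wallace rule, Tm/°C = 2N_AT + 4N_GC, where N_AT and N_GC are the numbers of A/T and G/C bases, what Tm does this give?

G=1, C=3, T=3, A=3
AT pairs contribute 6, GC pairs contribute 4.
Tm = 2×6 + 4×4 = 28°C

28°C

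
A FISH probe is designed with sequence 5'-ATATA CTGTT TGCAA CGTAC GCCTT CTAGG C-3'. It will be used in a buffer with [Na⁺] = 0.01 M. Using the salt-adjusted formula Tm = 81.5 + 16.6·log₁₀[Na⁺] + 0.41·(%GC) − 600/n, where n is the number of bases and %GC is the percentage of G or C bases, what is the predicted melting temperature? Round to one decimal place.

Length n = 31. Counting bases: C=8, T=10, A=7, G=6
G+C = 14, so %GC = 14/31 × 100 = 45.161%
Salt term: 16.6 × (-2) = -33.2
GC term: 0.41 × 45.161 = 18.516; length term: −600/31 = −19.355
Tm = 81.5 + (-33.2) + 18.516 − 19.355 = 47.461 → 47.5°C

47.5°C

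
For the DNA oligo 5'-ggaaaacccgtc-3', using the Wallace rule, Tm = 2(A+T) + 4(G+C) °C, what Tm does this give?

Scanning the sequence gives G=3, T=1, C=4, A=4.
So N_AT = 5 and N_GC = 7.
Tm = 2×5 + 4×7 = 38°C

38°C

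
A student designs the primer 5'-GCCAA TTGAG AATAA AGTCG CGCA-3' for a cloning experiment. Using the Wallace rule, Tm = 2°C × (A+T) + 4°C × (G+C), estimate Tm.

G=6, A=9, C=5, T=4
A+T = 13, G+C = 11
Tm = 4·11 + 2·13 = 44 + 26 = 70°C

70°C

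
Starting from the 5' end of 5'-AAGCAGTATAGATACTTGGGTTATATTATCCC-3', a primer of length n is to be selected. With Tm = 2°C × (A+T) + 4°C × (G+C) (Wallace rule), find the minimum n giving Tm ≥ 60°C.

First 21 bases: AAGCAGTATAGATACTTGGGT → Tm = 58°C (< 60°C)
First 22 bases: AAGCAGTATAGATACTTGGGTT → Tm = 60°C (≥ 60°C)
Each additional base adds 2°C (A/T) or 4°C (G/C), so Tm is non-decreasing in n; n = 22 is the first length to reach 60°C.

n = 22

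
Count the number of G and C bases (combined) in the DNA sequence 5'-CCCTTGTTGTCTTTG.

Scanning the sequence gives A=0, T=8, C=4, G=3.
Total G or C: 3 + 4 = 7

7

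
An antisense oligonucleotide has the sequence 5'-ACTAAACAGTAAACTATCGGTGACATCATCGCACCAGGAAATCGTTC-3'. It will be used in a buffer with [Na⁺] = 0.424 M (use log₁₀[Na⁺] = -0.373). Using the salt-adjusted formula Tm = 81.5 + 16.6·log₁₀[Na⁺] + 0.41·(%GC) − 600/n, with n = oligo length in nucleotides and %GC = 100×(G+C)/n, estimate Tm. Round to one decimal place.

80.0°C

Length n = 47. A=17, C=12, G=8, T=10
G+C = 20, so %GC = 20/47 × 100 = 42.553%
Salt term: 16.6 × (-0.373) = -6.192
GC term: 0.41 × 42.553 = 17.447; length term: −600/47 = −12.766
Tm = 81.5 + (-6.192) + 17.447 − 12.766 = 79.989 → 80.0°C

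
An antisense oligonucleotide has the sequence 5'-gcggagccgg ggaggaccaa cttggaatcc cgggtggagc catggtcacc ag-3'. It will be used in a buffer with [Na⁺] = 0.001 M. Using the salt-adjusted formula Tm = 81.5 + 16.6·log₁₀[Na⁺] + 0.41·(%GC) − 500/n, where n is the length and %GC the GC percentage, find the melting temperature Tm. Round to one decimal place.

Length n = 52. C=14, A=11, G=21, T=6
G+C = 35, so %GC = 35/52 × 100 = 67.308%
Salt term: 16.6 × (-3) = -49.8
GC term: 0.41 × 67.308 = 27.596; length term: −500/52 = −9.615
Tm = 81.5 + (-49.8) + 27.596 − 9.615 = 49.681 → 49.7°C

49.7°C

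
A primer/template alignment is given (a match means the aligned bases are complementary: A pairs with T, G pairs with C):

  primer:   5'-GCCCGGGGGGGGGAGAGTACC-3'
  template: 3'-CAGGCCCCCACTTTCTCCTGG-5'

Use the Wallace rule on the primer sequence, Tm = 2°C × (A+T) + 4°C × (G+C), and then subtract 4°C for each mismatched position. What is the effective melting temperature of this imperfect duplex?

Primer base counts: A=3, T=1, G=12, C=5 → A+T=4, G+C=17
Perfect-match Tm = 2(4) + 4(17) = 8 + 68 = 76°C
Mismatches (positions where the bases are not complementary): 5 (at positions 2, 10, 12, 13, 18)
Effective Tm = 76 − 5×4 = 76 − 20 = 56°C

56°C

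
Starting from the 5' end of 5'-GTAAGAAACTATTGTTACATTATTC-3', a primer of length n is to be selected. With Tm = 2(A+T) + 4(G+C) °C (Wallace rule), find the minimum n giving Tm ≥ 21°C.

First 8 bases: GTAAGAAA → Tm = 20°C (< 21°C)
First 9 bases: GTAAGAAAC → Tm = 24°C (≥ 21°C)
Each additional base adds 2°C (A/T) or 4°C (G/C), so Tm is non-decreasing in n; n = 9 is the first length to reach 21°C.

n = 9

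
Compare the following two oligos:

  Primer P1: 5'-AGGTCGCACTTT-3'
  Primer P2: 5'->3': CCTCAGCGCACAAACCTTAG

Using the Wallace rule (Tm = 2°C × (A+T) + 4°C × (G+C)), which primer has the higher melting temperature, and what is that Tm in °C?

Primer P1: A+T=6, G+C=6 → Tm = 2(6)+4(6) = 36°C
Primer P2: A+T=9, G+C=11 → Tm = 2(9)+4(11) = 62°C
36°C vs 62°C → primer P2 is higher.

Primer P2, 62°C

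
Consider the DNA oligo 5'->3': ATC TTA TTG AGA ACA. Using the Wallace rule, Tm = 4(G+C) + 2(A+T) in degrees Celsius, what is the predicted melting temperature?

A=6, G=2, T=5, C=2
So N_AT = 11 and N_GC = 4.
Tm = 2(11) + 4(4) = 22 + 16 = 38°C

38°C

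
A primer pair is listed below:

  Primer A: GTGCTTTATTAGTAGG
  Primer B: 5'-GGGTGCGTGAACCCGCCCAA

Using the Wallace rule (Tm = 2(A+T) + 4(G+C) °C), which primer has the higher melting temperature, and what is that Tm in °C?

Primer B, 68°C

Primer A: A+T=10, G+C=6 → Tm = 2(10)+4(6) = 44°C
Primer B: A+T=6, G+C=14 → Tm = 2(6)+4(14) = 68°C
44°C vs 68°C → primer B is higher.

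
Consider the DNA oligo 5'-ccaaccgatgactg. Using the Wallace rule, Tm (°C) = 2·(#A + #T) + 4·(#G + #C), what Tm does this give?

Base counts: A=4, C=5, T=2, G=3
A+T = 6, G+C = 8
Tm = 2×6 + 4×8 = 44°C

44°C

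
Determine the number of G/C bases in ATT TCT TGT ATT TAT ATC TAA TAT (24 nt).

3

Scanning the sequence gives A=7, C=2, T=14, G=1.
G+C = 1 + 2 = 3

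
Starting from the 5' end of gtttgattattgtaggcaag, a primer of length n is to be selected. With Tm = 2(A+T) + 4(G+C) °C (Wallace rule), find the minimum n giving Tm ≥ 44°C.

First 16 bases: GTTTGATTATTGTAGG → Tm = 42°C (< 44°C)
First 17 bases: GTTTGATTATTGTAGGC → Tm = 46°C (≥ 44°C)
Each additional base adds 2°C (A/T) or 4°C (G/C), so Tm is non-decreasing in n; n = 17 is the first length to reach 44°C.

n = 17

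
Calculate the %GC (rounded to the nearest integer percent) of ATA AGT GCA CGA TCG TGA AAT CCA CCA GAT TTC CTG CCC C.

50%

Counting bases: T=9, G=7, A=11, C=13
G+C = 7 + 13 = 20 out of 40 bases
%GC = 20/40 × 100 = 50% ≈ 50%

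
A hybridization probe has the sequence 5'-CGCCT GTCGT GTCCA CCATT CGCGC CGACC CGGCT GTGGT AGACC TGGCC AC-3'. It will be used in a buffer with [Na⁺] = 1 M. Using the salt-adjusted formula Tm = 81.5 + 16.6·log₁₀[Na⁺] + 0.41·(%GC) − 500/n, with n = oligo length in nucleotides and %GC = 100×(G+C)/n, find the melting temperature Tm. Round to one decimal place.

100.3°C

Length n = 52. Counting bases: C=21, G=15, A=6, T=10
G+C = 36, so %GC = 36/52 × 100 = 69.231%
Salt term: 16.6 × (0) = 0
GC term: 0.41 × 69.231 = 28.385; length term: −500/52 = −9.615
Tm = 81.5 + (0) + 28.385 − 9.615 = 100.27 → 100.3°C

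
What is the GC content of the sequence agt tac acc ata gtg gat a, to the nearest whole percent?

Scanning the sequence gives G=4, C=3, A=7, T=5.
G+C = 4 + 3 = 7 out of 19 bases
%GC = 7/19 × 100 = 36.84% ≈ 37%

37%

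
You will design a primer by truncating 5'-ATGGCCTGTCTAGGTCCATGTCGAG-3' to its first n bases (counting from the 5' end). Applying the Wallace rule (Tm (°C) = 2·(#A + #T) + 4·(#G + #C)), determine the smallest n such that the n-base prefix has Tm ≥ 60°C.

First 19 bases: ATGGCCTGTCTAGGTCCAT → Tm = 58°C (< 60°C)
First 20 bases: ATGGCCTGTCTAGGTCCATG → Tm = 62°C (≥ 60°C)
Since every base adds ≥2°C, Tm only increases with n, so the threshold is first crossed at n = 20.

n = 20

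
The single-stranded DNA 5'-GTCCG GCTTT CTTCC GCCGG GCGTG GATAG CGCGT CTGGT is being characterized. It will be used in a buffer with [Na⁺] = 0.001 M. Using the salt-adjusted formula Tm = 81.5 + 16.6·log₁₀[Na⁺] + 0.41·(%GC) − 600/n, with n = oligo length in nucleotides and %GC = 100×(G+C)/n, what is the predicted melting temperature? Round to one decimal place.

44.4°C

Length n = 40. Scanning the sequence gives A=2, T=11, G=15, C=12.
G+C = 27, so %GC = 27/40 × 100 = 67.5%
Salt term: 16.6 × (-3) = -49.8
GC term: 0.41 × 67.5 = 27.675; length term: −600/40 = −15
Tm = 81.5 + (-49.8) + 27.675 − 15 = 44.375 → 44.4°C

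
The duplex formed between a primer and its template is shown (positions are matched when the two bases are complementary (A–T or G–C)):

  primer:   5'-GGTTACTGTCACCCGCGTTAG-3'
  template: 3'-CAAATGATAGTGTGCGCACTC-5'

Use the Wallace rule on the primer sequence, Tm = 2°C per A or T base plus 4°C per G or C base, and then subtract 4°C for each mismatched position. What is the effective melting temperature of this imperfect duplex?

50°C

Primer base counts: A=3, T=6, G=6, C=6 → A+T=9, G+C=12
Perfect-match Tm = 2(9) + 4(12) = 18 + 48 = 66°C
Mismatches (positions where the bases are not complementary): 4 (at positions 2, 8, 13, 19)
Effective Tm = 66 − 4×4 = 66 − 16 = 50°C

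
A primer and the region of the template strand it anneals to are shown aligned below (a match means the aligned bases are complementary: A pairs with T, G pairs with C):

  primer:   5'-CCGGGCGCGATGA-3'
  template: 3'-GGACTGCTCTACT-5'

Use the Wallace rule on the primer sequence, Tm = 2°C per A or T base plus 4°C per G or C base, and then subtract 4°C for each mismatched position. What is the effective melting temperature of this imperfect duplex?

34°C

Primer base counts: A=2, T=1, G=6, C=4 → A+T=3, G+C=10
Perfect-match Tm = 2(3) + 4(10) = 6 + 40 = 46°C
Mismatches (positions where the bases are not complementary): 3 (at positions 3, 5, 8)
Effective Tm = 46 − 3×4 = 46 − 12 = 34°C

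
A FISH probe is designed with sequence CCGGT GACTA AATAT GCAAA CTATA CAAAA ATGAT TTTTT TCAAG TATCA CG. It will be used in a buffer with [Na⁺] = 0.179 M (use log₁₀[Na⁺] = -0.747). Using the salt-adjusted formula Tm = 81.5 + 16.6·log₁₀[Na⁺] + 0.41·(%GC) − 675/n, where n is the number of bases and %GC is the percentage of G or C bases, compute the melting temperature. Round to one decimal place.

68.7°C

Length n = 52. T=16, C=9, G=7, A=20
G+C = 16, so %GC = 16/52 × 100 = 30.769%
Salt term: 16.6 × (-0.747) = -12.4
GC term: 0.41 × 30.769 = 12.615; length term: −675/52 = −12.981
Tm = 81.5 + (-12.4) + 12.615 − 12.981 = 68.734 → 68.7°C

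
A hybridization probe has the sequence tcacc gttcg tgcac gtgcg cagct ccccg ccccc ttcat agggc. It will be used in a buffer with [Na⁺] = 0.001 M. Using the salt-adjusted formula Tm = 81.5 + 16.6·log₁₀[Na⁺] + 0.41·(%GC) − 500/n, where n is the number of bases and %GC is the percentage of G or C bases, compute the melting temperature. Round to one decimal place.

48.8°C

Length n = 45. Scanning the sequence gives T=9, G=11, A=5, C=20.
G+C = 31, so %GC = 31/45 × 100 = 68.889%
Salt term: 16.6 × (-3) = -49.8
GC term: 0.41 × 68.889 = 28.244; length term: −500/45 = −11.111
Tm = 81.5 + (-49.8) + 28.244 − 11.111 = 48.833 → 48.8°C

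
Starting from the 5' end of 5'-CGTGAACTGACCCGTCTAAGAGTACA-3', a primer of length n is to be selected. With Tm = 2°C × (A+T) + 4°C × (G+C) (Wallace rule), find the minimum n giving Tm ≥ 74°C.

First 24 bases: CGTGAACTGACCCGTCTAAGAGTA → Tm = 72°C (< 74°C)
First 25 bases: CGTGAACTGACCCGTCTAAGAGTAC → Tm = 76°C (≥ 74°C)
Each additional base adds 2°C (A/T) or 4°C (G/C), so Tm is non-decreasing in n; n = 25 is the first length to reach 74°C.

n = 25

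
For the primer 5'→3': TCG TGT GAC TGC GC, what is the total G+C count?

Scanning the sequence gives C=4, G=5, T=4, A=1.
Total G or C: 5 + 4 = 9

9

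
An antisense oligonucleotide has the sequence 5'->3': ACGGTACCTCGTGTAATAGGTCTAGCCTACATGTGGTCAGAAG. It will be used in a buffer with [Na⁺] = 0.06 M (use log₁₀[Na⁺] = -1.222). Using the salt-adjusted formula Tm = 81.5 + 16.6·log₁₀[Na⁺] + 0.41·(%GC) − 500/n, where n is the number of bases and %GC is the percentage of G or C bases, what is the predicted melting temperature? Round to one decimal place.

69.6°C

Length n = 43. Counting bases: G=12, T=11, A=11, C=9
G+C = 21, so %GC = 21/43 × 100 = 48.837%
Salt term: 16.6 × (-1.222) = -20.285
GC term: 0.41 × 48.837 = 20.023; length term: −500/43 = −11.628
Tm = 81.5 + (-20.285) + 20.023 − 11.628 = 69.61 → 69.6°C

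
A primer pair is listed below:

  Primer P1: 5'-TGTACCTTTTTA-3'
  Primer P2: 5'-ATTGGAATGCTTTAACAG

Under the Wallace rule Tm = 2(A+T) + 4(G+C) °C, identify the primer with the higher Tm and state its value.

Primer P2, 48°C

Primer P1: A+T=9, G+C=3 → Tm = 2(9)+4(3) = 30°C
Primer P2: A+T=12, G+C=6 → Tm = 2(12)+4(6) = 48°C
30°C vs 48°C → primer P2 is higher.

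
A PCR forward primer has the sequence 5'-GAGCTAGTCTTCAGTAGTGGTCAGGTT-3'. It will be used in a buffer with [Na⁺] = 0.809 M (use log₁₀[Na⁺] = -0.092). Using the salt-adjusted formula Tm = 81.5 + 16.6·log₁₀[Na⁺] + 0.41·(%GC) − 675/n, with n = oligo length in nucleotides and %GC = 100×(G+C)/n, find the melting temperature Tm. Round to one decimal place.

74.7°C

Length n = 27. Scanning the sequence gives C=4, A=5, T=9, G=9.
G+C = 13, so %GC = 13/27 × 100 = 48.148%
Salt term: 16.6 × (-0.092) = -1.527
GC term: 0.41 × 48.148 = 19.741; length term: −675/27 = −25
Tm = 81.5 + (-1.527) + 19.741 − 25 = 74.714 → 74.7°C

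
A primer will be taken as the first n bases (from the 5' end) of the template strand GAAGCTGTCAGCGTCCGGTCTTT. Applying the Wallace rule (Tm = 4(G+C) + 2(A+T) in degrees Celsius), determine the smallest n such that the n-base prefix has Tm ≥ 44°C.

First 13 bases: GAAGCTGTCAGCG → Tm = 42°C (< 44°C)
First 14 bases: GAAGCTGTCAGCGT → Tm = 44°C (≥ 44°C)
Since every base adds ≥2°C, Tm only increases with n, so the threshold is first crossed at n = 14.

n = 14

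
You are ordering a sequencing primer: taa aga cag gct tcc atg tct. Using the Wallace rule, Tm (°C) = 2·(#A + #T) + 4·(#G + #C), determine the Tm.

60°C

Counting bases: G=4, C=5, T=6, A=6
AT pairs contribute 12, GC pairs contribute 9.
Tm = 2(12) + 4(9) = 24 + 36 = 60°C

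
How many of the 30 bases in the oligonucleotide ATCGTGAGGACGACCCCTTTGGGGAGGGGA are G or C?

19

A=6, T=5, G=13, C=6
Total G or C: 13 + 6 = 19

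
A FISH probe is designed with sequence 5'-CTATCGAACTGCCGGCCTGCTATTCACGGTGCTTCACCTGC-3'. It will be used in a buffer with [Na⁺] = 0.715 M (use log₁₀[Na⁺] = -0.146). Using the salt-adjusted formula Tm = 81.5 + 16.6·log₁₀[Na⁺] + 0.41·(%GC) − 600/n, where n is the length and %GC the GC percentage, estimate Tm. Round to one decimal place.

88.4°C

Length n = 41. Scanning the sequence gives G=9, C=15, T=11, A=6.
G+C = 24, so %GC = 24/41 × 100 = 58.537%
Salt term: 16.6 × (-0.146) = -2.424
GC term: 0.41 × 58.537 = 24; length term: −600/41 = −14.634
Tm = 81.5 + (-2.424) + 24 − 14.634 = 88.442 → 88.4°C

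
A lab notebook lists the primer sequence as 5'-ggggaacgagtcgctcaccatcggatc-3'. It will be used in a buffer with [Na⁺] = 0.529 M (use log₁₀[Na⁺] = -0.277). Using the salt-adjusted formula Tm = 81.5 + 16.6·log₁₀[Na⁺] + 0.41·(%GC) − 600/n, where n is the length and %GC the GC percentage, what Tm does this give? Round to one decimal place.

Length n = 27. Scanning the sequence gives G=9, C=8, A=6, T=4.
G+C = 17, so %GC = 17/27 × 100 = 62.963%
Salt term: 16.6 × (-0.277) = -4.598
GC term: 0.41 × 62.963 = 25.815; length term: −600/27 = −22.222
Tm = 81.5 + (-4.598) + 25.815 − 22.222 = 80.495 → 80.5°C

80.5°C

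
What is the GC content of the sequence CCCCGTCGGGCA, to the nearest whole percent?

Counting bases: A=1, C=6, T=1, G=4
G+C = 4 + 6 = 10 out of 12 bases
%GC = 10/12 × 100 = 83.33% ≈ 83%

83%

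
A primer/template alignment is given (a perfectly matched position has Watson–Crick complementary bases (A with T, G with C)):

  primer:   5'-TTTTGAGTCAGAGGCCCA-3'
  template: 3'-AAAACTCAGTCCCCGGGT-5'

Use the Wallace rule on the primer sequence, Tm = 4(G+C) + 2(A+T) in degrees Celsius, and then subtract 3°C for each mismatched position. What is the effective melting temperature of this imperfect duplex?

51°C

Primer base counts: A=4, T=5, G=5, C=4 → A+T=9, G+C=9
Perfect-match Tm = 2(9) + 4(9) = 18 + 36 = 54°C
Mismatches (positions where the bases are not complementary): 1 (at position 12)
Effective Tm = 54 − 1×3 = 54 − 3 = 51°C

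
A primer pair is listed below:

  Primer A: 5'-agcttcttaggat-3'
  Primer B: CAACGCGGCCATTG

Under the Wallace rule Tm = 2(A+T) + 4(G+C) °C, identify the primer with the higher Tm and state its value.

Primer B, 46°C

Primer A: A+T=8, G+C=5 → Tm = 2(8)+4(5) = 36°C
Primer B: A+T=5, G+C=9 → Tm = 2(5)+4(9) = 46°C
36°C vs 46°C → primer B is higher.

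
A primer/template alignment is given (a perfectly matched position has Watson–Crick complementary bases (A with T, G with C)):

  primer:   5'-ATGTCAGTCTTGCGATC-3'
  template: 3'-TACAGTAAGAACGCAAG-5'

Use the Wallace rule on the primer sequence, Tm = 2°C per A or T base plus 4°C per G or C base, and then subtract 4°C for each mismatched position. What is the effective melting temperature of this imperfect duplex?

42°C

Primer base counts: A=3, T=6, G=4, C=4 → A+T=9, G+C=8
Perfect-match Tm = 2(9) + 4(8) = 18 + 32 = 50°C
Mismatches (positions where the bases are not complementary): 2 (at positions 7, 15)
Effective Tm = 50 − 2×4 = 50 − 8 = 42°C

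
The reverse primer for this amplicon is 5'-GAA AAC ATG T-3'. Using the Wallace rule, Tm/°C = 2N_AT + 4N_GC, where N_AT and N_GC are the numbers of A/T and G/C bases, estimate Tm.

Base counts: C=1, T=2, G=2, A=5
A+T = 7, G+C = 3
Tm = 2×7 + 4×3 = 26°C

26°C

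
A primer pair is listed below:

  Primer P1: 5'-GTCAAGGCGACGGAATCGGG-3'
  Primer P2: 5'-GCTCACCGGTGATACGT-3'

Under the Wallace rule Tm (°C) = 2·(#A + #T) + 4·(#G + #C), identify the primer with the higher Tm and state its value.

Primer P1: A+T=7, G+C=13 → Tm = 2(7)+4(13) = 66°C
Primer P2: A+T=7, G+C=10 → Tm = 2(7)+4(10) = 54°C
66°C vs 54°C → primer P1 is higher.

Primer P1, 66°C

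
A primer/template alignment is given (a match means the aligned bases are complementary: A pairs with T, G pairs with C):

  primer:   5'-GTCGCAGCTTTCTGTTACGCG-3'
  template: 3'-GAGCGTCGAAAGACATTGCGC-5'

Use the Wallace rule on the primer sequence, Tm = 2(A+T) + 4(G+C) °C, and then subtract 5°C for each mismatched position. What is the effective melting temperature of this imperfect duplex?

56°C

Primer base counts: A=2, T=7, G=6, C=6 → A+T=9, G+C=12
Perfect-match Tm = 2(9) + 4(12) = 18 + 48 = 66°C
Mismatches (positions where the bases are not complementary): 2 (at positions 1, 16)
Effective Tm = 66 − 2×5 = 66 − 10 = 56°C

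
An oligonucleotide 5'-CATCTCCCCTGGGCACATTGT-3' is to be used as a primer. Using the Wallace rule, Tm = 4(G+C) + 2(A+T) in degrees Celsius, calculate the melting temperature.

Counting bases: A=3, G=4, C=8, T=6
So N_AT = 9 and N_GC = 12.
Tm = 2(9) + 4(12) = 18 + 48 = 66°C

66°C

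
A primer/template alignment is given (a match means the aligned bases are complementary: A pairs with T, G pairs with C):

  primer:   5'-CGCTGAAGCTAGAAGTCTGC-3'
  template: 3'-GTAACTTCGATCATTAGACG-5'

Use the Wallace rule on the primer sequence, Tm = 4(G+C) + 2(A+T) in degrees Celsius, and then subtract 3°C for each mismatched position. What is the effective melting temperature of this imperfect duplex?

Primer base counts: A=5, T=4, G=6, C=5 → A+T=9, G+C=11
Perfect-match Tm = 2(9) + 4(11) = 18 + 44 = 62°C
Mismatches (positions where the bases are not complementary): 4 (at positions 2, 3, 13, 15)
Effective Tm = 62 − 4×3 = 62 − 12 = 50°C

50°C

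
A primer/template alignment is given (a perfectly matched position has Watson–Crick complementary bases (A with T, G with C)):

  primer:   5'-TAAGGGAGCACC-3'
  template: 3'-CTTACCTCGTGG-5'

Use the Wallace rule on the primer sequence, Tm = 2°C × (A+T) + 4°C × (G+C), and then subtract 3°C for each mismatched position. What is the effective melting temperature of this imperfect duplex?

Primer base counts: A=4, T=1, G=4, C=3 → A+T=5, G+C=7
Perfect-match Tm = 2(5) + 4(7) = 10 + 28 = 38°C
Mismatches (positions where the bases are not complementary): 2 (at positions 1, 4)
Effective Tm = 38 − 2×3 = 38 − 6 = 32°C

32°C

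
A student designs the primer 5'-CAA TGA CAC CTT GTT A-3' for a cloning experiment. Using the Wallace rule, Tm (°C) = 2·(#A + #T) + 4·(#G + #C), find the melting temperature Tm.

44°C

Scanning the sequence gives T=5, G=2, A=5, C=4.
So N_AT = 10 and N_GC = 6.
Tm = 4·6 + 2·10 = 24 + 20 = 44°C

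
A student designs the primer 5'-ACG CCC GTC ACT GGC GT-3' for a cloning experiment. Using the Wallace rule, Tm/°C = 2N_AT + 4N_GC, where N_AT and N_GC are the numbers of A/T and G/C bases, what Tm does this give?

58°C

Counting bases: G=5, A=2, C=7, T=3
AT pairs contribute 5, GC pairs contribute 12.
Tm = 2×5 + 4×12 = 58°C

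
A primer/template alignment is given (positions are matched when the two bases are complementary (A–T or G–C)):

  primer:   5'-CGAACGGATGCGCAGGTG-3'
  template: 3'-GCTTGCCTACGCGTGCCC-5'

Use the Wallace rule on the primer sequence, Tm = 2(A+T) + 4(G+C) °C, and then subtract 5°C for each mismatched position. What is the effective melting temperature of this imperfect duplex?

Primer base counts: A=4, T=2, G=8, C=4 → A+T=6, G+C=12
Perfect-match Tm = 2(6) + 4(12) = 12 + 48 = 60°C
Mismatches (positions where the bases are not complementary): 2 (at positions 15, 17)
Effective Tm = 60 − 2×5 = 60 − 10 = 50°C

50°C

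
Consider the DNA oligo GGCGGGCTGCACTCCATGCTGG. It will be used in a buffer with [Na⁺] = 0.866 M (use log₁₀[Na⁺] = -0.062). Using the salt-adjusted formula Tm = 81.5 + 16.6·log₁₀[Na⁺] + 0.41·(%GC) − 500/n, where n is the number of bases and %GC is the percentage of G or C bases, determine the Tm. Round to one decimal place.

87.6°C

Length n = 22. Base counts: A=2, G=9, T=4, C=7
G+C = 16, so %GC = 16/22 × 100 = 72.727%
Salt term: 16.6 × (-0.062) = -1.029
GC term: 0.41 × 72.727 = 29.818; length term: −500/22 = −22.727
Tm = 81.5 + (-1.029) + 29.818 − 22.727 = 87.562 → 87.6°C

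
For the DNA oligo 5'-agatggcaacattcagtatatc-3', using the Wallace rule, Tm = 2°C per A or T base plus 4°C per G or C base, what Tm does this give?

Base counts: C=4, A=8, T=6, G=4
A+T = 14, G+C = 8
Tm = 4·8 + 2·14 = 32 + 28 = 60°C

60°C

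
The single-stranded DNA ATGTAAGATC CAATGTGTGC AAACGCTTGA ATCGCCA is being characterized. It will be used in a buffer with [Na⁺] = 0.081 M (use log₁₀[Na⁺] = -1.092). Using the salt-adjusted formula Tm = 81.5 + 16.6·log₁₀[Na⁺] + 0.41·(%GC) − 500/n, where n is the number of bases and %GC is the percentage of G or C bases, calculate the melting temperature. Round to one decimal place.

67.6°C

Length n = 37. A=12, T=9, G=8, C=8
G+C = 16, so %GC = 16/37 × 100 = 43.243%
Salt term: 16.6 × (-1.092) = -18.127
GC term: 0.41 × 43.243 = 17.73; length term: −500/37 = −13.514
Tm = 81.5 + (-18.127) + 17.73 − 13.514 = 67.589 → 67.6°C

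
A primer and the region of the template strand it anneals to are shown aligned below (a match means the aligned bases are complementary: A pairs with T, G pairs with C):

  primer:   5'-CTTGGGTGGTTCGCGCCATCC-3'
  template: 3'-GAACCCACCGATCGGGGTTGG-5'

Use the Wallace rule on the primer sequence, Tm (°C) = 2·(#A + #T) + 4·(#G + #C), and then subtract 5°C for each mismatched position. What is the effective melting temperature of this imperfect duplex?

Primer base counts: A=1, T=6, G=7, C=7 → A+T=7, G+C=14
Perfect-match Tm = 2(7) + 4(14) = 14 + 56 = 70°C
Mismatches (positions where the bases are not complementary): 4 (at positions 10, 12, 15, 19)
Effective Tm = 70 − 4×5 = 70 − 20 = 50°C

50°C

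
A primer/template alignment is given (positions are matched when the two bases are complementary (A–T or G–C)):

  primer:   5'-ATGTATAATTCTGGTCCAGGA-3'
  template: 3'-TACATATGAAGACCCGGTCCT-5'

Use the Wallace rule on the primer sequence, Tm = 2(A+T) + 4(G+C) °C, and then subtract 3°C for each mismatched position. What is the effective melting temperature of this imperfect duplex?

Primer base counts: A=6, T=7, G=5, C=3 → A+T=13, G+C=8
Perfect-match Tm = 2(13) + 4(8) = 26 + 32 = 58°C
Mismatches (positions where the bases are not complementary): 2 (at positions 8, 15)
Effective Tm = 58 − 2×3 = 58 − 6 = 52°C

52°C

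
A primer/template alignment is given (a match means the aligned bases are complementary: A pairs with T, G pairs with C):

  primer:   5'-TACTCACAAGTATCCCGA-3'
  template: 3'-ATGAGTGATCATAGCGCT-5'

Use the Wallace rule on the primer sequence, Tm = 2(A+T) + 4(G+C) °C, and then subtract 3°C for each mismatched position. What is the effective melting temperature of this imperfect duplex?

Primer base counts: A=6, T=4, G=2, C=6 → A+T=10, G+C=8
Perfect-match Tm = 2(10) + 4(8) = 20 + 32 = 52°C
Mismatches (positions where the bases are not complementary): 2 (at positions 8, 15)
Effective Tm = 52 − 2×3 = 52 − 6 = 46°C

46°C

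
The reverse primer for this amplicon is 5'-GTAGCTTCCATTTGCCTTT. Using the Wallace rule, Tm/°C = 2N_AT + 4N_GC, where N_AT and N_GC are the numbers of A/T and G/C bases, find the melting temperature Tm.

Scanning the sequence gives C=5, G=3, T=9, A=2.
A+T = 11, G+C = 8
Tm = 4·8 + 2·11 = 32 + 22 = 54°C

54°C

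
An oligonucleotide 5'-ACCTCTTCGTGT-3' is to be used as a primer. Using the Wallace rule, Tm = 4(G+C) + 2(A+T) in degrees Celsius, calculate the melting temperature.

36°C

Base counts: C=4, T=5, G=2, A=1
A+T = 6, G+C = 6
Tm = 2×6 + 4×6 = 36°C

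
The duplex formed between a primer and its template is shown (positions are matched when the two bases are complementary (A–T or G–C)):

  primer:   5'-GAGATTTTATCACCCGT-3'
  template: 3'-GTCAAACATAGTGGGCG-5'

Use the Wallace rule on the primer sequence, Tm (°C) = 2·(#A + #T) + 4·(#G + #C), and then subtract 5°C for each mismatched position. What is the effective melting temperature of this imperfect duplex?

Primer base counts: A=4, T=6, G=3, C=4 → A+T=10, G+C=7
Perfect-match Tm = 2(10) + 4(7) = 20 + 28 = 48°C
Mismatches (positions where the bases are not complementary): 4 (at positions 1, 4, 7, 17)
Effective Tm = 48 − 4×5 = 48 − 20 = 28°C

28°C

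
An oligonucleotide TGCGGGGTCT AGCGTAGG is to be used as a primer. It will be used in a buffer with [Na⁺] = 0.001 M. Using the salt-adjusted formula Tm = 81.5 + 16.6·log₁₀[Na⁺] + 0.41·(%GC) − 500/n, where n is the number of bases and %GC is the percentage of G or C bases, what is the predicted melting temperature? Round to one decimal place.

Length n = 18. Base counts: G=9, C=3, T=4, A=2
G+C = 12, so %GC = 12/18 × 100 = 66.667%
Salt term: 16.6 × (-3) = -49.8
GC term: 0.41 × 66.667 = 27.333; length term: −500/18 = −27.778
Tm = 81.5 + (-49.8) + 27.333 − 27.778 = 31.255 → 31.3°C

31.3°C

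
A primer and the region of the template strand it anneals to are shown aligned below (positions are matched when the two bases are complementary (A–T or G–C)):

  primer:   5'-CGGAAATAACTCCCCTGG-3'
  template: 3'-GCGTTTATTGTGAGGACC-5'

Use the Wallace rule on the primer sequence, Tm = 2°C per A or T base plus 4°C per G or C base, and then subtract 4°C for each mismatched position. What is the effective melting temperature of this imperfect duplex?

Primer base counts: A=5, T=3, G=4, C=6 → A+T=8, G+C=10
Perfect-match Tm = 2(8) + 4(10) = 16 + 40 = 56°C
Mismatches (positions where the bases are not complementary): 3 (at positions 3, 11, 13)
Effective Tm = 56 − 3×4 = 56 − 12 = 44°C

44°C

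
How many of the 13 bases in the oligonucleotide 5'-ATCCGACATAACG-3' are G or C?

Base counts: T=2, G=2, C=4, A=5
G+C = 2 + 4 = 6

6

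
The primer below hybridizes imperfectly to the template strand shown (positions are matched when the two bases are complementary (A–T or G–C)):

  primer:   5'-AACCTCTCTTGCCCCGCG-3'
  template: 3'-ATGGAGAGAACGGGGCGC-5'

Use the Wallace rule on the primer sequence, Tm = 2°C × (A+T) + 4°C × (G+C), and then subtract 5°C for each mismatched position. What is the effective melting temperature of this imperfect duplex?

55°C

Primer base counts: A=2, T=4, G=3, C=9 → A+T=6, G+C=12
Perfect-match Tm = 2(6) + 4(12) = 12 + 48 = 60°C
Mismatches (positions where the bases are not complementary): 1 (at position 1)
Effective Tm = 60 − 1×5 = 60 − 5 = 55°C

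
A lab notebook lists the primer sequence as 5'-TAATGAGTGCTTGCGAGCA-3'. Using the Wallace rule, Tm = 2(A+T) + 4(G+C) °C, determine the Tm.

T=5, C=3, G=6, A=5
So N_AT = 10 and N_GC = 9.
Tm = 4·9 + 2·10 = 36 + 20 = 56°C

56°C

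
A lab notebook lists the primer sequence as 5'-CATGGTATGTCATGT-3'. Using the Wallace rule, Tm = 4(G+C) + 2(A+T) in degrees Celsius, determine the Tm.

Base counts: A=3, G=4, C=2, T=6
AT pairs contribute 9, GC pairs contribute 6.
Tm = 4·6 + 2·9 = 24 + 18 = 42°C

42°C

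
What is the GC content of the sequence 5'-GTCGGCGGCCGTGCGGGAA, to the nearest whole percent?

79%

Base counts: A=2, T=2, G=10, C=5
G+C = 10 + 5 = 15 out of 19 bases
%GC = 15/19 × 100 = 78.95% ≈ 79%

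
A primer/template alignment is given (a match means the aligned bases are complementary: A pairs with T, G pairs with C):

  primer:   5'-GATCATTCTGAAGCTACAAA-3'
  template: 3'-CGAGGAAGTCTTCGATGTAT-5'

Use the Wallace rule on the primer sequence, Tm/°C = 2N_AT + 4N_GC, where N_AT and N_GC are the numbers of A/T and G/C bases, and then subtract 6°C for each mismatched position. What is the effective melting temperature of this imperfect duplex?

Primer base counts: A=8, T=5, G=3, C=4 → A+T=13, G+C=7
Perfect-match Tm = 2(13) + 4(7) = 26 + 28 = 54°C
Mismatches (positions where the bases are not complementary): 4 (at positions 2, 5, 9, 19)
Effective Tm = 54 − 4×6 = 54 − 24 = 30°C

30°C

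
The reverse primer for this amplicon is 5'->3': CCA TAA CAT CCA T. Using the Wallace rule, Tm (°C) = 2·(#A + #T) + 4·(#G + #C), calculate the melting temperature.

36°C

Base counts: A=5, C=5, G=0, T=3
A+T = 8, G+C = 5
Tm = 4·5 + 2·8 = 20 + 16 = 36°C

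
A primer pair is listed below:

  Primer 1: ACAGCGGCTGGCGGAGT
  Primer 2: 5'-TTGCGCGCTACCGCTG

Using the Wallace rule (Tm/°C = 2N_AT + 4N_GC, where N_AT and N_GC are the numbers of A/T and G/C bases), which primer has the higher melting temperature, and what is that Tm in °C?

Primer 1, 58°C

Primer 1: A+T=5, G+C=12 → Tm = 2(5)+4(12) = 58°C
Primer 2: A+T=5, G+C=11 → Tm = 2(5)+4(11) = 54°C
58°C vs 54°C → primer 1 is higher.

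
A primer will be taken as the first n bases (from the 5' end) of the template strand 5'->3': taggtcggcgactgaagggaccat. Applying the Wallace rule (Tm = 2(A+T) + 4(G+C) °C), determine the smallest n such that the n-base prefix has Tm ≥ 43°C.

First 13 bases: TAGGTCGGCGACT → Tm = 42°C (< 43°C)
First 14 bases: TAGGTCGGCGACTG → Tm = 46°C (≥ 43°C)
Since every base adds ≥2°C, Tm only increases with n, so the threshold is first crossed at n = 14.

n = 14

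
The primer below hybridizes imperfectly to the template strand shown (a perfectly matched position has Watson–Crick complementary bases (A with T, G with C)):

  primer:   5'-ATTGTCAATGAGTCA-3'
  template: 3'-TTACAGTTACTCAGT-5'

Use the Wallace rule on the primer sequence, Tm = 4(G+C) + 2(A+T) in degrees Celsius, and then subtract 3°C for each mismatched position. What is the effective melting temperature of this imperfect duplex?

Primer base counts: A=5, T=5, G=3, C=2 → A+T=10, G+C=5
Perfect-match Tm = 2(10) + 4(5) = 20 + 20 = 40°C
Mismatches (positions where the bases are not complementary): 1 (at position 2)
Effective Tm = 40 − 1×3 = 40 − 3 = 37°C

37°C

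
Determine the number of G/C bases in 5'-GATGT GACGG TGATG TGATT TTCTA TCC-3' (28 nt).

12

Base counts: A=5, T=11, C=4, G=8
G+C = 8 + 4 = 12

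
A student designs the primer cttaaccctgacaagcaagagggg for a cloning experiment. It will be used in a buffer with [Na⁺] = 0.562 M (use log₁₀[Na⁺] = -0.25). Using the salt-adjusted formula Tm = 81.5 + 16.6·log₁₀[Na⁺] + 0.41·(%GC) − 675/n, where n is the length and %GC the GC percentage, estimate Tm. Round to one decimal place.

71.4°C

Length n = 24. Base counts: G=7, T=3, C=6, A=8
G+C = 13, so %GC = 13/24 × 100 = 54.167%
Salt term: 16.6 × (-0.25) = -4.15
GC term: 0.41 × 54.167 = 22.208; length term: −675/24 = −28.125
Tm = 81.5 + (-4.15) + 22.208 − 28.125 = 71.433 → 71.4°C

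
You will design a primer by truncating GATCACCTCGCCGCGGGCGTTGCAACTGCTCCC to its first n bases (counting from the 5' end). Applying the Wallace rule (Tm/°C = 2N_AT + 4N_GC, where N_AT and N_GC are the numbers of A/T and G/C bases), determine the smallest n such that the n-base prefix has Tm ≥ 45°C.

n = 14

First 13 bases: GATCACCTCGCCG → Tm = 44°C (< 45°C)
First 14 bases: GATCACCTCGCCGC → Tm = 48°C (≥ 45°C)
Since every base adds ≥2°C, Tm only increases with n, so the threshold is first crossed at n = 14.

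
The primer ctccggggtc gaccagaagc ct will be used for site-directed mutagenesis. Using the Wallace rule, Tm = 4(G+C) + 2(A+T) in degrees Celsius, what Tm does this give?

74°C

Scanning the sequence gives G=7, C=8, A=4, T=3.
A+T = 7, G+C = 15
Tm = 2×7 + 4×15 = 74°C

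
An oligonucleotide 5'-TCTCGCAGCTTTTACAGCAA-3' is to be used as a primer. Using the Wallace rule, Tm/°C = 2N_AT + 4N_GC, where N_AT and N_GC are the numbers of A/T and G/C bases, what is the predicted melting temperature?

58°C

Base counts: C=6, A=5, G=3, T=6
So N_AT = 11 and N_GC = 9.
Tm = 2(11) + 4(9) = 22 + 36 = 58°C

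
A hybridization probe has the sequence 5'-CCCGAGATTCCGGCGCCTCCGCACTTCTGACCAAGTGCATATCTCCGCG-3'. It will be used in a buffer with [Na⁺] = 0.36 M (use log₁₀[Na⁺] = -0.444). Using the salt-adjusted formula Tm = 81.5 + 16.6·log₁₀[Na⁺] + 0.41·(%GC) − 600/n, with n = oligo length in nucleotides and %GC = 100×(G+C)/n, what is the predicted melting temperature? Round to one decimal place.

Length n = 49. Scanning the sequence gives C=20, T=10, G=11, A=8.
G+C = 31, so %GC = 31/49 × 100 = 63.265%
Salt term: 16.6 × (-0.444) = -7.37
GC term: 0.41 × 63.265 = 25.939; length term: −600/49 = −12.245
Tm = 81.5 + (-7.37) + 25.939 − 12.245 = 87.824 → 87.8°C

87.8°C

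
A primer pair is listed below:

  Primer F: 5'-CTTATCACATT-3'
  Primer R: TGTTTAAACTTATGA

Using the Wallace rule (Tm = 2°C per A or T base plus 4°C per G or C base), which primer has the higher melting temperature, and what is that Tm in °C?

Primer R, 36°C

Primer F: A+T=8, G+C=3 → Tm = 2(8)+4(3) = 28°C
Primer R: A+T=12, G+C=3 → Tm = 2(12)+4(3) = 36°C
28°C vs 36°C → primer R is higher.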